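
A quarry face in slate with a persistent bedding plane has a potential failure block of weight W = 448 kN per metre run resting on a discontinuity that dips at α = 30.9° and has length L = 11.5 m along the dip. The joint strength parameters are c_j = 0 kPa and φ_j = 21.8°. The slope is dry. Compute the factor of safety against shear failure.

FS = 0.67

Resolving the block weight along and normal to the plane and applying the Mohr–Coulomb strength on the joint:
N' = W cosα = 448·cos30.9° = 384.4 kN/m
Driving force T = W sinα = 448·sin30.9° = 230.1 kN/m
Resisting force R = c_j·L + N'·tanφ_j = 0·11.5 + 384.4·tan21.8° = 0.0 + 153.8 = 153.8 kN/m
FS = R / T = 153.8 / 230.1 = 0.668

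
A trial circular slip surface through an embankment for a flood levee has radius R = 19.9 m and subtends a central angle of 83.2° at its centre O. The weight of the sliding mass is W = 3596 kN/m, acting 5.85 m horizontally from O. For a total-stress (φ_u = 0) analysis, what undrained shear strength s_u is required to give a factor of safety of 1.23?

s_u = 45.0 kPa

FS = s_u·L_a·R / (W·d), so s_u = FS·W·d / (L_a·R).
Arc length L_a = R·θ = 19.9·(83.2°·π/180) = 19.9·1.4521 = 28.90 m
s_u = 1.23·3596·5.85 / (28.90·19.9) = 25875.0 / 575.05 = 45.00 kPa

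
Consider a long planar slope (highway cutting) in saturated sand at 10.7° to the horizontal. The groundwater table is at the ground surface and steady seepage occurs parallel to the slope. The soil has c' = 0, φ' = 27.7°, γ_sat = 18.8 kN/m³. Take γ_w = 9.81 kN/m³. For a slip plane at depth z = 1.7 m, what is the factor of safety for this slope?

FS = 1.33

With seepage parallel to the slope and the water table at the surface, the effective normal stress on the slip plane uses the buoyant unit weight γ' = γ_sat − γ_w while the driving shear stress uses γ_sat:
FS = [c' + γ' z cos²β tanφ'] / [γ_sat z sinβ cosβ]
(For c' = 0 this reduces to FS = (γ'/γ_sat)·tanφ'/tanβ.)
γ' = 18.8 − 9.81 = 8.99 kN/m³
Numerator = 0.0 + 8.99·1.7·cos²10.7°·tan27.7° = 0.0 + 8.99·1.7·0.9655·0.5250 = 7.747 kPa
Denominator = 18.8·1.7·sin10.7°·cos10.7° = 18.8·1.7·0.1857·0.9826 = 5.831 kPa
FS = 7.747 / 5.831 = 1.329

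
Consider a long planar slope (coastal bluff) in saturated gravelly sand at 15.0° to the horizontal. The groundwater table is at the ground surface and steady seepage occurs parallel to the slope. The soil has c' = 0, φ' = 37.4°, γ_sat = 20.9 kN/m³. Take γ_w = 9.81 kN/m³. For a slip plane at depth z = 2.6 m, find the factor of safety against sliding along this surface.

With seepage parallel to the slope and the water table at the surface, the effective normal stress on the slip plane uses the buoyant unit weight γ' = γ_sat − γ_w while the driving shear stress uses γ_sat:
FS = [c' + γ' z cos²β tanφ'] / [γ_sat z sinβ cosβ]
(For c' = 0 this reduces to FS = (γ'/γ_sat)·tanφ'/tanβ.)
γ' = 20.9 − 9.81 = 11.09 kN/m³
Numerator = 0.0 + 11.09·2.6·cos²15.0°·tan37.4° = 0.0 + 11.09·2.6·0.9330·0.7646 = 20.569 kPa
Denominator = 20.9·2.6·sin15.0°·cos15.0° = 20.9·2.6·0.2588·0.9659 = 13.585 kPa
FS = 20.569 / 13.585 = 1.514

FS = 1.51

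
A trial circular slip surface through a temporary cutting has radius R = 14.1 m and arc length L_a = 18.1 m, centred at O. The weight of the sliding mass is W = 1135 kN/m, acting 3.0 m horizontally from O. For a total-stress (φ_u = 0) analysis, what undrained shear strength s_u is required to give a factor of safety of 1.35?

FS = s_u·L_a·R / (W·d), so s_u = FS·W·d / (L_a·R).
s_u = 1.35·1135·3.0 / (18.10·14.1) = 4596.8 / 255.21 = 18.01 kPa

s_u = 18.0 kPa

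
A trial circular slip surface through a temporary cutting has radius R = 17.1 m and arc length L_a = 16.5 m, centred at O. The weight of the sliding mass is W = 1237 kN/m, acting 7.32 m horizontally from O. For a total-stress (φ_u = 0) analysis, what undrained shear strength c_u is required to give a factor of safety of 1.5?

c_u = 48.1 kPa

FS = c_u·L_a·R / (W·d), so c_u = FS·W·d / (L_a·R).
c_u = 1.5·1237·7.32 / (16.50·17.1) = 13582.3 / 282.15 = 48.14 kPa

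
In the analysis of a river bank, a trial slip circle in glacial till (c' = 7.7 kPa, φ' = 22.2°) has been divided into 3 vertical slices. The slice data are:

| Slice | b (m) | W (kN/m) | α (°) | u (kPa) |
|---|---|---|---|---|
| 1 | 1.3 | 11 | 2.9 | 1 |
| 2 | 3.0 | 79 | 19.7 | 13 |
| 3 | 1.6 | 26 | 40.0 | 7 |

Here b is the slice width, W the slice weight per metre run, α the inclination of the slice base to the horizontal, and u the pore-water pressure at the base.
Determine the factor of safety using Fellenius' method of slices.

Ordinary method of slices: FS = Σ[c'·Δl_i + (W_i cosα_i − u_i·Δl_i)·tanφ'] / Σ W_i sinα_i, with Δl_i = b_i / cosα_i.
Slice 1: Δl = 1.3/cos2.9° = 1.302 m; N'_1 = 11·cos2.9° − 1·1.302 = 9.7; c'Δl = 10.02; W sinα = 0.6
Slice 2: Δl = 3.0/cos19.7° = 3.187 m; N'_2 = 79·cos19.7° − 13·3.187 = 33.0; c'Δl = 24.54; W sinα = 26.6
Slice 3: Δl = 1.6/cos40.0° = 2.089 m; N'_3 = 26·cos40.0° − 7·2.089 = 5.3; c'Δl = 16.08; W sinα = 16.7
Σc'Δl = 50.6 kN/m; ΣN' = 47.9 kN/m; ΣW sinα = 43.9 kN/m
Resisting = 50.6 + 47.9·tan22.2° = 50.6 + 19.6 = 70.2 kN/m
FS = 70.2 / 43.9 = 1.599

FS = 1.60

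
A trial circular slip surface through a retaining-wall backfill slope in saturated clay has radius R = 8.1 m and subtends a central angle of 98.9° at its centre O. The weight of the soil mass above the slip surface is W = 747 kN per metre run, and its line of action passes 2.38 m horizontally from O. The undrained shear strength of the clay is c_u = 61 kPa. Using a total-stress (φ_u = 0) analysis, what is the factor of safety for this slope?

Taking moments about the centre O, the resisting moment is provided by the undrained shear strength acting along the arc:
Arc length L_a = R·θ = 8.1·(98.9°·π/180) = 8.1·1.7261 = 13.98 m
M_R = c_u·L_a·R = 61·13.98·8.1 = 6908.3 kN·m/m
M_D = W·d = 747·2.38 = 1777.9 kN·m/m
FS = M_R / M_D = 6908.3 / 1777.9 = 3.886

FS = 3.89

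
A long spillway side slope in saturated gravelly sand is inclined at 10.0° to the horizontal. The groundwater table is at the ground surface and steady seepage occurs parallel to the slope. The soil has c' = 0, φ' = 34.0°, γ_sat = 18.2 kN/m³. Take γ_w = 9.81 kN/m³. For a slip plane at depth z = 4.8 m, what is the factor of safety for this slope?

With seepage parallel to the slope and the water table at the surface, the effective normal stress on the slip plane uses the buoyant unit weight γ' = γ_sat − γ_w while the driving shear stress uses γ_sat:
FS = [c' + γ' z cos²β tanφ'] / [γ_sat z sinβ cosβ]
(For c' = 0 this reduces to FS = (γ'/γ_sat)·tanφ'/tanβ.)
γ' = 18.2 − 9.81 = 8.39 kN/m³
Numerator = 0.0 + 8.39·4.8·cos²10.0°·tan34.0° = 0.0 + 8.39·4.8·0.9698·0.6745 = 26.345 kPa
Denominator = 18.2·4.8·sin10.0°·cos10.0° = 18.2·4.8·0.1736·0.9848 = 14.939 kPa
FS = 26.345 / 14.939 = 1.763

FS = 1.76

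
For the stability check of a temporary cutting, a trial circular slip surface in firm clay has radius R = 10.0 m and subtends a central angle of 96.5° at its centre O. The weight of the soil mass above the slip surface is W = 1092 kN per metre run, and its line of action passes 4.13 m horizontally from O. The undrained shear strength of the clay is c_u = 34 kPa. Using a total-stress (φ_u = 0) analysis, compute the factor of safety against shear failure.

Taking moments about the centre O, the resisting moment is provided by the undrained shear strength acting along the arc:
Arc length L_a = R·θ = 10.0·(96.5°·π/180) = 10.0·1.6842 = 16.84 m
M_R = c_u·L_a·R = 34·16.84·10.0 = 5726.4 kN·m/m
M_D = W·d = 1092·4.13 = 4510.0 kN·m/m
FS = M_R / M_D = 5726.4 / 4510.0 = 1.270

FS = 1.27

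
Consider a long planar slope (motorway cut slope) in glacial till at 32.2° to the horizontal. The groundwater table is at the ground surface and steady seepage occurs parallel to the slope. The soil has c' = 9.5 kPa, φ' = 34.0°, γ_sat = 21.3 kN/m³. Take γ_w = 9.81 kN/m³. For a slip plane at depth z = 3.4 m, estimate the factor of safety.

With seepage parallel to the slope and the water table at the surface, the effective normal stress on the slip plane uses the buoyant unit weight γ' = γ_sat − γ_w while the driving shear stress uses γ_sat:
FS = [c' + γ' z cos²β tanφ'] / [γ_sat z sinβ cosβ]
γ' = 21.3 − 9.81 = 11.49 kN/m³
Numerator = 9.5 + 11.49·3.4·cos²32.2°·tan34.0° = 9.5 + 11.49·3.4·0.7160·0.6745 = 28.368 kPa
Denominator = 21.3·3.4·sin32.2°·cos32.2° = 21.3·3.4·0.5329·0.8462 = 32.655 kPa
FS = 28.368 / 32.655 = 0.869

FS = 0.87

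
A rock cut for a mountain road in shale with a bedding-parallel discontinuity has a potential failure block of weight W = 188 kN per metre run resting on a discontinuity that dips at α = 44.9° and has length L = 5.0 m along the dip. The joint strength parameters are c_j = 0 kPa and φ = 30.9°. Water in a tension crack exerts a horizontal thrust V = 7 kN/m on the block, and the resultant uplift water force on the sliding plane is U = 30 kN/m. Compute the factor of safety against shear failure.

Resolving the block weight along and normal to the plane and applying the Mohr–Coulomb strength on the joint:
N' = W cosα − U − V sinα = 188·cos44.9° − 30 − 7·sin44.9° = 98.2 kN/m
Driving force T = W sinα + V cosα = 188·sin44.9° + 7·cos44.9° = 137.7 kN/m
Resisting force R = c_j·L + N'·tanφ = 0·5.0 + 98.2·tan30.9° = 0.0 + 58.8 = 58.8 kN/m
FS = R / T = 58.8 / 137.7 = 0.427

FS = 0.43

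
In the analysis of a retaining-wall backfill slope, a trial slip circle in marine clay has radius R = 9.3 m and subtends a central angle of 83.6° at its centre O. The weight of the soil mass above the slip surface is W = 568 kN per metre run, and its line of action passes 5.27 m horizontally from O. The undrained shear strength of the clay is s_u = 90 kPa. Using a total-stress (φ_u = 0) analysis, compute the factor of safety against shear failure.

Taking moments about the centre O, the resisting moment is provided by the undrained shear strength acting along the arc:
Arc length L_a = R·θ = 9.3·(83.6°·π/180) = 9.3·1.4591 = 13.57 m
M_R = s_u·L_a·R = 90·13.57·9.3 = 11357.7 kN·m/m
M_D = W·d = 568·5.27 = 2993.4 kN·m/m
FS = M_R / M_D = 11357.7 / 2993.4 = 3.794

FS = 3.79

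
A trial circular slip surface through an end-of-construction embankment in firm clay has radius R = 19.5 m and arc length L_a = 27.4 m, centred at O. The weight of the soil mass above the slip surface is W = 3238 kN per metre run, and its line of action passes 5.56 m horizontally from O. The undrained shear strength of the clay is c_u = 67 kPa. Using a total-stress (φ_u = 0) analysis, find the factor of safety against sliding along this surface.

Taking moments about the centre O, the resisting moment is provided by the undrained shear strength acting along the arc:
M_R = c_u·L_a·R = 67·27.40·19.5 = 35798.1 kN·m/m
M_D = W·d = 3238·5.56 = 18003.3 kN·m/m
FS = M_R / M_D = 35798.1 / 18003.3 = 1.988

FS = 1.99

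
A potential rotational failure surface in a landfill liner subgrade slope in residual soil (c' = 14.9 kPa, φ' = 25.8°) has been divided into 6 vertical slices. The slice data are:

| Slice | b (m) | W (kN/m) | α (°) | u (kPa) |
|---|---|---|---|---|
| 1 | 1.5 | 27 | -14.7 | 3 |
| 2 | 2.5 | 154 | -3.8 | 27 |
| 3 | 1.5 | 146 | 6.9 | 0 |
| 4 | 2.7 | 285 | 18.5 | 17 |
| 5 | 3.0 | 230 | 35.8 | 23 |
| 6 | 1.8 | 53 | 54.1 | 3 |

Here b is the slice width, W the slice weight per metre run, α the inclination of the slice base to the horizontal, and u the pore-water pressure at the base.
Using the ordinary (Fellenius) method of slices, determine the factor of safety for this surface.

FS = 1.92

Ordinary method of slices: FS = Σ[c'·Δl_i + (W_i cosα_i − u_i·Δl_i)·tanφ'] / Σ W_i sinα_i, with Δl_i = b_i / cosα_i.
Slice 1: Δl = 1.5/cos(-14.7°) = 1.551 m; N'_1 = 27·cos(-14.7°) − 3·1.551 = 21.5; c'Δl = 23.11; W sinα = -6.9
Slice 2: Δl = 2.5/cos(-3.8°) = 2.506 m; N'_2 = 154·cos(-3.8°) − 27·2.506 = 86.0; c'Δl = 37.33; W sinα = -10.2
Slice 3: Δl = 1.5/cos6.9° = 1.511 m; N'_3 = 146·cos6.9° − 0·1.511 = 144.9; c'Δl = 22.51; W sinα = 17.5
Slice 4: Δl = 2.7/cos18.5° = 2.847 m; N'_4 = 285·cos18.5° − 17·2.847 = 221.9; c'Δl = 42.42; W sinα = 90.4
Slice 5: Δl = 3.0/cos35.8° = 3.699 m; N'_5 = 230·cos35.8° − 23·3.699 = 101.5; c'Δl = 55.11; W sinα = 134.5
Slice 6: Δl = 1.8/cos54.1° = 3.070 m; N'_6 = 53·cos54.1° − 3·3.070 = 21.9; c'Δl = 45.74; W sinα = 42.9
Σc'Δl = 226.2 kN/m; ΣN' = 597.6 kN/m; ΣW sinα = 268.4 kN/m
Resisting = 226.2 + 597.6·tan25.8° = 226.2 + 288.9 = 515.1 kN/m
FS = 515.1 / 268.4 = 1.919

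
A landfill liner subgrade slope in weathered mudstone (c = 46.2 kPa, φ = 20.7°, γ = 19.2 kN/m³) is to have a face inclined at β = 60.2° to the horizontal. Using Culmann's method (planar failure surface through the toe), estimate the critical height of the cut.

Culmann's analysis gives the critical failure plane at α_cr = (β + φ)/2 = (60.2 + 20.7)/2 = 40.5°, and the critical height
H_c = (4c/γ) · sinβ cosφ / [1 − cos(β − φ)]
    = (4·46.2/19.2) · sin60.2°·cos20.7° / [1 − cos(39.5°)]
    = 9.625 · 0.8678·0.9354 / [1 − 0.7716]
    = 9.625 · 0.8117 / 0.2284
    = 34.21 m

H_c = 34.21 m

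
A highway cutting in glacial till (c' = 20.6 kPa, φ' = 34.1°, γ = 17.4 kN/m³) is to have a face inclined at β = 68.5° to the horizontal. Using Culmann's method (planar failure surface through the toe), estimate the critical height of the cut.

Culmann's analysis gives the critical failure plane at α_cr = (β + φ')/2 = (68.5 + 34.1)/2 = 51.3°, and the critical height
H_c = (4c'/γ) · sinβ cosφ' / [1 − cos(β − φ')]
    = (4·20.6/17.4) · sin68.5°·cos34.1° / [1 − cos(34.4°)]
    = 4.736 · 0.9304·0.8281 / [1 − 0.8251]
    = 4.736 · 0.7704 / 0.1749
    = 20.86 m

H_c = 20.86 m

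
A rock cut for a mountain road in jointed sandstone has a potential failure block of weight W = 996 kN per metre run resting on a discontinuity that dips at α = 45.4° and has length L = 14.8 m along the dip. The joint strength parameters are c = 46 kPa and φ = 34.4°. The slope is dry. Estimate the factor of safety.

Resolving the block weight along and normal to the plane and applying the Mohr–Coulomb strength on the joint:
N' = W cosα = 996·cos45.4° = 699.3 kN/m
Driving force T = W sinα = 996·sin45.4° = 709.2 kN/m
Resisting force R = c·L + N'·tanφ = 46·14.8 + 699.3·tan34.4° = 680.8 + 478.9 = 1159.7 kN/m
FS = R / T = 1159.7 / 709.2 = 1.635

FS = 1.64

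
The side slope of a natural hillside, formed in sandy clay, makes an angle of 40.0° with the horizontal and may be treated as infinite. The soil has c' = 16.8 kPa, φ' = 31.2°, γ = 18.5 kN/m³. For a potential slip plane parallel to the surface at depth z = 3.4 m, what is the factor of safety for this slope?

For an infinite slope with a slip plane parallel to the surface (no pore pressure): FS = [c' + γz cos²β tanφ'] / [γz sinβ cosβ].
γz = 18.5·3.4 = 62.90 kN/m²
Numerator = 16.8 + 62.90·cos²40.0°·tan31.2° = 16.8 + 62.90·0.5868·0.6056 = 39.154 kPa
Denominator = 62.90·sin40.0°·cos40.0° = 62.90·0.6428·0.7660 = 30.972 kPa
FS = 39.154 / 30.972 = 1.264

FS = 1.26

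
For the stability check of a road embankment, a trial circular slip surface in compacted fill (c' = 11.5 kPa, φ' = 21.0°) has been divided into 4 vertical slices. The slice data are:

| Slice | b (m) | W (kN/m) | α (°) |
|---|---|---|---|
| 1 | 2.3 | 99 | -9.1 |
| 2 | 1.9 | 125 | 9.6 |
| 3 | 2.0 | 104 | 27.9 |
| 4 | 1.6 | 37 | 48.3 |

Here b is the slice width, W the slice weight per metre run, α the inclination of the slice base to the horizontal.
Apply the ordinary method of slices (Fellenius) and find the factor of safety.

FS = 2.85

Ordinary method of slices: FS = Σ[c'·Δl_i + (W_i cosα_i)·tanφ'] / Σ W_i sinα_i, with Δl_i = b_i / cosα_i.
Slice 1: Δl = 2.3/cos(-9.1°) = 2.329 m; N'_1 = 99·cos(-9.1°) = 97.8; c'Δl = 26.79; W sinα = -15.7
Slice 2: Δl = 1.9/cos9.6° = 1.927 m; N'_2 = 125·cos9.6° = 123.2; c'Δl = 22.16; W sinα = 20.8
Slice 3: Δl = 2.0/cos27.9° = 2.263 m; N'_3 = 104·cos27.9° = 91.9; c'Δl = 26.02; W sinα = 48.7
Slice 4: Δl = 1.6/cos48.3° = 2.405 m; N'_4 = 37·cos48.3° = 24.6; c'Δl = 27.66; W sinα = 27.6
Σc'Δl = 102.6 kN/m; ΣN' = 337.5 kN/m; ΣW sinα = 81.5 kN/m
Resisting = 102.6 + 337.5·tan21.0° = 102.6 + 129.6 = 232.2 kN/m
FS = 232.2 / 81.5 = 2.850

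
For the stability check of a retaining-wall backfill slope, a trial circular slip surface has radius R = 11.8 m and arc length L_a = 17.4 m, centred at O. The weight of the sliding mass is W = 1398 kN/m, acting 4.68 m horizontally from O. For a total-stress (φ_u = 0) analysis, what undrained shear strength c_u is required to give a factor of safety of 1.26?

FS = c_u·L_a·R / (W·d), so c_u = FS·W·d / (L_a·R).
c_u = 1.26·1398·4.68 / (17.40·11.8) = 8243.7 / 205.32 = 40.15 kPa

c_u = 40.2 kPa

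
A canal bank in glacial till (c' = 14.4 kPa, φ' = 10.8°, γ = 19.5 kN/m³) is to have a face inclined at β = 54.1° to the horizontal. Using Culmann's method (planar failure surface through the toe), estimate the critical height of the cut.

H_c = 8.63 m

Culmann's analysis gives the critical failure plane at α_cr = (β + φ')/2 = (54.1 + 10.8)/2 = 32.5°, and the critical height
H_c = (4c'/γ) · sinβ cosφ' / [1 − cos(β − φ')]
    = (4·14.4/19.5) · sin54.1°·cos10.8° / [1 − cos(43.3°)]
    = 2.954 · 0.8100·0.9823 / [1 − 0.7278]
    = 2.954 · 0.7957 / 0.2722
    = 8.63 m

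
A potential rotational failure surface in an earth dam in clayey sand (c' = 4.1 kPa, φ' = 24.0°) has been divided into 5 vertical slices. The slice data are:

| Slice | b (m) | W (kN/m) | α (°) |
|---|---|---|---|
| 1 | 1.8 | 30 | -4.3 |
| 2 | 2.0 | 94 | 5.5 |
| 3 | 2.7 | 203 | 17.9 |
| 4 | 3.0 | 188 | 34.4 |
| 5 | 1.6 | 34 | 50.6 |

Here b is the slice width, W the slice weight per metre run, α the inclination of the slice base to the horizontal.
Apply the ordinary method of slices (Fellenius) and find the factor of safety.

FS = 1.35

Ordinary method of slices: FS = Σ[c'·Δl_i + (W_i cosα_i)·tanφ'] / Σ W_i sinα_i, with Δl_i = b_i / cosα_i.
Slice 1: Δl = 1.8/cos(-4.3°) = 1.805 m; N'_1 = 30·cos(-4.3°) = 29.9; c'Δl = 7.40; W sinα = -2.2
Slice 2: Δl = 2.0/cos5.5° = 2.009 m; N'_2 = 94·cos5.5° = 93.6; c'Δl = 8.24; W sinα = 9.0
Slice 3: Δl = 2.7/cos17.9° = 2.837 m; N'_3 = 203·cos17.9° = 193.2; c'Δl = 11.63; W sinα = 62.4
Slice 4: Δl = 3.0/cos34.4° = 3.636 m; N'_4 = 188·cos34.4° = 155.1; c'Δl = 14.91; W sinα = 106.2
Slice 5: Δl = 1.6/cos50.6° = 2.521 m; N'_5 = 34·cos50.6° = 21.6; c'Δl = 10.34; W sinα = 26.3
Σc'Δl = 52.5 kN/m; ΣN' = 493.4 kN/m; ΣW sinα = 201.6 kN/m
Resisting = 52.5 + 493.4·tan24.0° = 52.5 + 219.7 = 272.2 kN/m
FS = 272.2 / 201.6 = 1.350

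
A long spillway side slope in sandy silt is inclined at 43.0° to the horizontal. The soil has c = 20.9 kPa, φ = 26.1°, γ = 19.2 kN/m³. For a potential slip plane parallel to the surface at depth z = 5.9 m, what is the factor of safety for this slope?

For an infinite slope with a slip plane parallel to the surface (no pore pressure): FS = [c + γz cos²β tanφ] / [γz sinβ cosβ].
γz = 19.2·5.9 = 113.28 kN/m²
Numerator = 20.9 + 113.28·cos²43.0°·tan26.1° = 20.9 + 113.28·0.5349·0.4899 = 50.583 kPa
Denominator = 113.28·sin43.0°·cos43.0° = 113.28·0.6820·0.7314 = 56.502 kPa
FS = 50.583 / 56.502 = 0.895

FS = 0.90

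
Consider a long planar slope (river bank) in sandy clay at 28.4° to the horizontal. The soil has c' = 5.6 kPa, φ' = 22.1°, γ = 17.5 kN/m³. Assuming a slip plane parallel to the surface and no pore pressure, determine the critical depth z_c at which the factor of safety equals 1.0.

z_c = 3.07 m

Setting FS = 1.00 in FS = [c' + γz cos²β tanφ'] / [γz sinβ cosβ] and solving for z:
z = c' / [γ cosβ (FS·sinβ − cosβ·tanφ')]
  = 5.6 / [17.5·cos28.4°·(1.00·sin28.4° − cos28.4°·tan22.1°)]
  = 5.6 / [17.5·0.8796·(1.00·0.4756 − 0.8796·0.4061)]
  = 5.6 / 1.8232 = 3.072 m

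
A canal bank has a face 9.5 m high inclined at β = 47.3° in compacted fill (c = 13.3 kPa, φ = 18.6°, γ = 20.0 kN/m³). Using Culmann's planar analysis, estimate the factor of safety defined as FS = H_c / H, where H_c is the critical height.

FS = 1.59

H_c = (4c/γ) · sinβ cosφ / [1 − cos(β − φ)]
    = (4·13.3/20.0) · sin47.3°·cos18.6° / [1 − cos28.7°]
    = 2.660 · 0.6965 / 0.1229 = 15.08 m
FS = H_c / H = 15.08 / 9.5 = 1.587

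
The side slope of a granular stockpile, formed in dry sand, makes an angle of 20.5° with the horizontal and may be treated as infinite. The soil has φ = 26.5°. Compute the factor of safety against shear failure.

FS = 1.33

For a dry cohesionless infinite slope the factor of safety is FS = tanφ / tanβ.
FS = tan26.5° / tan20.5° = 0.4986 / 0.3739 = 1.334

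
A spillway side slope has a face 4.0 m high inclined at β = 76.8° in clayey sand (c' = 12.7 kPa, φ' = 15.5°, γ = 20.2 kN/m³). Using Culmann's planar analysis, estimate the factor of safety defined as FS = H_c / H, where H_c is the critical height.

H_c = (4c'/γ) · sinβ cosφ' / [1 − cos(β − φ')]
    = (4·12.7/20.2) · sin76.8°·cos15.5° / [1 − cos61.3°]
    = 2.515 · 0.9382 / 0.5198 = 4.54 m
FS = H_c / H = 4.54 / 4.0 = 1.135

FS = 1.13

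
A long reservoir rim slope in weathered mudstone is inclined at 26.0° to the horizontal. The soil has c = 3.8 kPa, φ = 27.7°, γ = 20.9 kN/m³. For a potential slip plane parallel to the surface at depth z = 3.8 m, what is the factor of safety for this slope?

FS = 1.20

For an infinite slope with a slip plane parallel to the surface (no pore pressure): FS = [c + γz cos²β tanφ] / [γz sinβ cosβ].
γz = 20.9·3.8 = 79.42 kN/m²
Numerator = 3.8 + 79.42·cos²26.0°·tan27.7° = 3.8 + 79.42·0.8078·0.5250 = 37.484 kPa
Denominator = 79.42·sin26.0°·cos26.0° = 79.42·0.4384·0.8988 = 31.292 kPa
FS = 37.484 / 31.292 = 1.198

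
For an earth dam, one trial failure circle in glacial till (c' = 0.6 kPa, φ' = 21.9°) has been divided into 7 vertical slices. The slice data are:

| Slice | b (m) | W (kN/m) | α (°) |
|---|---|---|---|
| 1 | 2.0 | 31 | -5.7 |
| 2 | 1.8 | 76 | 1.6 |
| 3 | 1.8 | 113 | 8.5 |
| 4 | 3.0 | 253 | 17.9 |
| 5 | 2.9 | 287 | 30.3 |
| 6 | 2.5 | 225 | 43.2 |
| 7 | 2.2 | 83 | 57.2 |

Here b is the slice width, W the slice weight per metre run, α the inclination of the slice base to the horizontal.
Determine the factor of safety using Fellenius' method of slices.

Ordinary method of slices: FS = Σ[c'·Δl_i + (W_i cosα_i)·tanφ'] / Σ W_i sinα_i, with Δl_i = b_i / cosα_i.
Slice 1: Δl = 2.0/cos(-5.7°) = 2.010 m; N'_1 = 31·cos(-5.7°) = 30.8; c'Δl = 1.21; W sinα = -3.1
Slice 2: Δl = 1.8/cos1.6° = 1.801 m; N'_2 = 76·cos1.6° = 76.0; c'Δl = 1.08; W sinα = 2.1
Slice 3: Δl = 1.8/cos8.5° = 1.820 m; N'_3 = 113·cos8.5° = 111.8; c'Δl = 1.09; W sinα = 16.7
Slice 4: Δl = 3.0/cos17.9° = 3.153 m; N'_4 = 253·cos17.9° = 240.8; c'Δl = 1.89; W sinα = 77.8
Slice 5: Δl = 2.9/cos30.3° = 3.359 m; N'_5 = 287·cos30.3° = 247.8; c'Δl = 2.02; W sinα = 144.8
Slice 6: Δl = 2.5/cos43.2° = 3.430 m; N'_6 = 225·cos43.2° = 164.0; c'Δl = 2.06; W sinα = 154.0
Slice 7: Δl = 2.2/cos57.2° = 4.061 m; N'_7 = 83·cos57.2° = 45.0; c'Δl = 2.44; W sinα = 69.8
Σc'Δl = 11.8 kN/m; ΣN' = 916.1 kN/m; ΣW sinα = 462.1 kN/m
Resisting = 11.8 + 916.1·tan21.9° = 11.8 + 368.3 = 380.1 kN/m
FS = 380.1 / 462.1 = 0.822

FS = 0.82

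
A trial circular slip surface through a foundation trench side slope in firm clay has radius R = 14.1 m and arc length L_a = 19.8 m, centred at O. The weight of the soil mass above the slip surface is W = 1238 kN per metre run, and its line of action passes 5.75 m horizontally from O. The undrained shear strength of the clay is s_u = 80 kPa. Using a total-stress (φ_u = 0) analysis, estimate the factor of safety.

FS = 3.14

Taking moments about the centre O, the resisting moment is provided by the undrained shear strength acting along the arc:
M_R = s_u·L_a·R = 80·19.80·14.1 = 22334.4 kN·m/m
M_D = W·d = 1238·5.75 = 7118.5 kN·m/m
FS = M_R / M_D = 22334.4 / 7118.5 = 3.138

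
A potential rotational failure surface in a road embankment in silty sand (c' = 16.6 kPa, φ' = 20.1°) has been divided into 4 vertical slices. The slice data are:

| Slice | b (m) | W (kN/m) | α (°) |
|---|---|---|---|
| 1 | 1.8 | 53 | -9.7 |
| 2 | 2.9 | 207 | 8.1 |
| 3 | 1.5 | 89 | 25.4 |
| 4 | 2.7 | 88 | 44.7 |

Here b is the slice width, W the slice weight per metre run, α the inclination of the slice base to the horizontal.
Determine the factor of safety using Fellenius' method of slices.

FS = 2.63

Ordinary method of slices: FS = Σ[c'·Δl_i + (W_i cosα_i)·tanφ'] / Σ W_i sinα_i, with Δl_i = b_i / cosα_i.
Slice 1: Δl = 1.8/cos(-9.7°) = 1.826 m; N'_1 = 53·cos(-9.7°) = 52.2; c'Δl = 30.31; W sinα = -8.9
Slice 2: Δl = 2.9/cos8.1° = 2.929 m; N'_2 = 207·cos8.1° = 204.9; c'Δl = 48.63; W sinα = 29.2
Slice 3: Δl = 1.5/cos25.4° = 1.661 m; N'_3 = 89·cos25.4° = 80.4; c'Δl = 27.56; W sinα = 38.2
Slice 4: Δl = 2.7/cos44.7° = 3.799 m; N'_4 = 88·cos44.7° = 62.6; c'Δl = 63.06; W sinα = 61.9
Σc'Δl = 169.6 kN/m; ΣN' = 400.1 kN/m; ΣW sinα = 120.3 kN/m
Resisting = 169.6 + 400.1·tan20.1° = 169.6 + 146.4 = 316.0 kN/m
FS = 316.0 / 120.3 = 2.626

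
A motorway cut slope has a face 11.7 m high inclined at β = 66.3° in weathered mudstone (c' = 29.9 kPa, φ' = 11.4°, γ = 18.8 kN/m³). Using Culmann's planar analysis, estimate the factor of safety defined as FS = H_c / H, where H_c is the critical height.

H_c = (4c'/γ) · sinβ cosφ' / [1 − cos(β − φ')]
    = (4·29.9/18.8) · sin66.3°·cos11.4° / [1 − cos54.9°]
    = 6.362 · 0.8976 / 0.4250 = 13.44 m
FS = H_c / H = 13.44 / 11.7 = 1.148

FS = 1.15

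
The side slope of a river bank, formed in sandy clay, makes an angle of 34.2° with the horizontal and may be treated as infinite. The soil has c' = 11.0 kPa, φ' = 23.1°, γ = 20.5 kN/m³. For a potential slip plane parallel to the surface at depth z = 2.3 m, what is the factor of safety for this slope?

FS = 1.13

For an infinite slope with a slip plane parallel to the surface (no pore pressure): FS = [c' + γz cos²β tanφ'] / [γz sinβ cosβ].
γz = 20.5·2.3 = 47.15 kN/m²
Numerator = 11.0 + 47.15·cos²34.2°·tan23.1° = 11.0 + 47.15·0.6841·0.4265 = 24.757 kPa
Denominator = 47.15·sin34.2°·cos34.2° = 47.15·0.5621·0.8271 = 21.919 kPa
FS = 24.757 / 21.919 = 1.129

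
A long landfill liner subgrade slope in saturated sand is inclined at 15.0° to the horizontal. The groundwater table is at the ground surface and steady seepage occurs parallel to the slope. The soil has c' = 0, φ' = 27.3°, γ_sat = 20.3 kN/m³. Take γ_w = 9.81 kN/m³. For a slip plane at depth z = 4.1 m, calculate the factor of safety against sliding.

With seepage parallel to the slope and the water table at the surface, the effective normal stress on the slip plane uses the buoyant unit weight γ' = γ_sat − γ_w while the driving shear stress uses γ_sat:
FS = [c' + γ' z cos²β tanφ'] / [γ_sat z sinβ cosβ]
(For c' = 0 this reduces to FS = (γ'/γ_sat)·tanφ'/tanβ.)
γ' = 20.3 − 9.81 = 10.49 kN/m³
Numerator = 0.0 + 10.49·4.1·cos²15.0°·tan27.3° = 0.0 + 10.49·4.1·0.9330·0.5161 = 20.712 kPa
Denominator = 20.3·4.1·sin15.0°·cos15.0° = 20.3·4.1·0.2588·0.9659 = 20.807 kPa
FS = 20.712 / 20.807 = 0.995

FS = 1.00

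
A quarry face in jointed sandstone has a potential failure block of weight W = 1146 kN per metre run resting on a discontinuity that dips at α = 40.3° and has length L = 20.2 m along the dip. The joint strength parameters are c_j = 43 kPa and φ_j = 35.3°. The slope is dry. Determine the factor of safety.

Resolving the block weight along and normal to the plane and applying the Mohr–Coulomb strength on the joint:
N' = W cosα = 1146·cos40.3° = 874.0 kN/m
Driving force T = W sinα = 1146·sin40.3° = 741.2 kN/m
Resisting force R = c_j·L + N'·tanφ_j = 43·20.2 + 874.0·tan35.3° = 868.6 + 618.8 = 1487.4 kN/m
FS = R / T = 1487.4 / 741.2 = 2.007

FS = 2.01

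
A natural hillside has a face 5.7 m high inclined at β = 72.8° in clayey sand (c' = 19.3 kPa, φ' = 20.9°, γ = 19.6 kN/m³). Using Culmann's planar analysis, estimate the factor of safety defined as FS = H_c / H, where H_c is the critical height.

H_c = (4c'/γ) · sinβ cosφ' / [1 − cos(β − φ')]
    = (4·19.3/19.6) · sin72.8°·cos20.9° / [1 − cos51.9°]
    = 3.939 · 0.8924 / 0.3830 = 9.18 m
FS = H_c / H = 9.18 / 5.7 = 1.610

FS = 1.61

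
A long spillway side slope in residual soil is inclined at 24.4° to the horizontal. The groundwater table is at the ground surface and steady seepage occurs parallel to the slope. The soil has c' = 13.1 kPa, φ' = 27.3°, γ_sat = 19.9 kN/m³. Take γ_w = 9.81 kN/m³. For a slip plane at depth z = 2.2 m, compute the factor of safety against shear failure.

FS = 1.37

With seepage parallel to the slope and the water table at the surface, the effective normal stress on the slip plane uses the buoyant unit weight γ' = γ_sat − γ_w while the driving shear stress uses γ_sat:
FS = [c' + γ' z cos²β tanφ'] / [γ_sat z sinβ cosβ]
γ' = 19.9 − 9.81 = 10.09 kN/m³
Numerator = 13.1 + 10.09·2.2·cos²24.4°·tan27.3° = 13.1 + 10.09·2.2·0.8293·0.5161 = 22.602 kPa
Denominator = 19.9·2.2·sin24.4°·cos24.4° = 19.9·2.2·0.4131·0.9107 = 16.470 kPa
FS = 22.602 / 16.470 = 1.372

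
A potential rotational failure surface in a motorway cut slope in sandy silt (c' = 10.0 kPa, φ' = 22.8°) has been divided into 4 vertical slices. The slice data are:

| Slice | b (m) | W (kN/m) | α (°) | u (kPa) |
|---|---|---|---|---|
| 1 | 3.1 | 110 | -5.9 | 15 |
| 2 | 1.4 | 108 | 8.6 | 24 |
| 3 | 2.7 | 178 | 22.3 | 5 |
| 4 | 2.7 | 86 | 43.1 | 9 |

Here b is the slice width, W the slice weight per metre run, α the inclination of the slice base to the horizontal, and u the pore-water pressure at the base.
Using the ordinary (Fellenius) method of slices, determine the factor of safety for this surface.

Ordinary method of slices: FS = Σ[c'·Δl_i + (W_i cosα_i − u_i·Δl_i)·tanφ'] / Σ W_i sinα_i, with Δl_i = b_i / cosα_i.
Slice 1: Δl = 3.1/cos(-5.9°) = 3.117 m; N'_1 = 110·cos(-5.9°) − 15·3.117 = 62.7; c'Δl = 31.17; W sinα = -11.3
Slice 2: Δl = 1.4/cos8.6° = 1.416 m; N'_2 = 108·cos8.6° − 24·1.416 = 72.8; c'Δl = 14.16; W sinα = 16.1
Slice 3: Δl = 2.7/cos22.3° = 2.918 m; N'_3 = 178·cos22.3° − 5·2.918 = 150.1; c'Δl = 29.18; W sinα = 67.5
Slice 4: Δl = 2.7/cos43.1° = 3.698 m; N'_4 = 86·cos43.1° − 9·3.698 = 29.5; c'Δl = 36.98; W sinα = 58.8
Σc'Δl = 111.5 kN/m; ΣN' = 315.1 kN/m; ΣW sinα = 131.1 kN/m
Resisting = 111.5 + 315.1·tan22.8° = 111.5 + 132.4 = 243.9 kN/m
FS = 243.9 / 131.1 = 1.860

FS = 1.86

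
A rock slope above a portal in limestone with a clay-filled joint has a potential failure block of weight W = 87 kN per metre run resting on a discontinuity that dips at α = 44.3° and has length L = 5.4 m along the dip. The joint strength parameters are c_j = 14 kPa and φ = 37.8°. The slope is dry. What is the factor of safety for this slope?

FS = 2.04

Resolving the block weight along and normal to the plane and applying the Mohr–Coulomb strength on the joint:
N' = W cosα = 87·cos44.3° = 62.3 kN/m
Driving force T = W sinα = 87·sin44.3° = 60.8 kN/m
Resisting force R = c_j·L + N'·tanφ = 14·5.4 + 62.3·tan37.8° = 75.6 + 48.3 = 123.9 kN/m
FS = R / T = 123.9 / 60.8 = 2.039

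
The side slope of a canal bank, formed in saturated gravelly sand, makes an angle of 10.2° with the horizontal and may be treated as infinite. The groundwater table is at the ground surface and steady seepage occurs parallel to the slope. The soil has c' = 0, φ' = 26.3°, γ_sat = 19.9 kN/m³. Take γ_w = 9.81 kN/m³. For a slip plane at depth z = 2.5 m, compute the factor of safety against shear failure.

FS = 1.39

With seepage parallel to the slope and the water table at the surface, the effective normal stress on the slip plane uses the buoyant unit weight γ' = γ_sat − γ_w while the driving shear stress uses γ_sat:
FS = [c' + γ' z cos²β tanφ'] / [γ_sat z sinβ cosβ]
(For c' = 0 this reduces to FS = (γ'/γ_sat)·tanφ'/tanβ.)
γ' = 19.9 − 9.81 = 10.09 kN/m³
Numerator = 0.0 + 10.09·2.5·cos²10.2°·tan26.3° = 0.0 + 10.09·2.5·0.9686·0.4942 = 12.076 kPa
Denominator = 19.9·2.5·sin10.2°·cos10.2° = 19.9·2.5·0.1771·0.9842 = 8.671 kPa
FS = 12.076 / 8.671 = 1.393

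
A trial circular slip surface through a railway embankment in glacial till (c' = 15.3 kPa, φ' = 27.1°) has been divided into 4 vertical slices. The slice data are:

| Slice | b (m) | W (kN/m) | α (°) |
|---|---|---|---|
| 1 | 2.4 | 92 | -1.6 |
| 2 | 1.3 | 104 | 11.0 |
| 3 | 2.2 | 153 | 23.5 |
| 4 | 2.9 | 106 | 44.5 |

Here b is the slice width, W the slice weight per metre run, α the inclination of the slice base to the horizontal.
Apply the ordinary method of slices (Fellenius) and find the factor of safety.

FS = 2.40

Ordinary method of slices: FS = Σ[c'·Δl_i + (W_i cosα_i)·tanφ'] / Σ W_i sinα_i, with Δl_i = b_i / cosα_i.
Slice 1: Δl = 2.4/cos(-1.6°) = 2.401 m; N'_1 = 92·cos(-1.6°) = 92.0; c'Δl = 36.73; W sinα = -2.6
Slice 2: Δl = 1.3/cos11.0° = 1.324 m; N'_2 = 104·cos11.0° = 102.1; c'Δl = 20.26; W sinα = 19.8
Slice 3: Δl = 2.2/cos23.5° = 2.399 m; N'_3 = 153·cos23.5° = 140.3; c'Δl = 36.70; W sinα = 61.0
Slice 4: Δl = 2.9/cos44.5° = 4.066 m; N'_4 = 106·cos44.5° = 75.6; c'Δl = 62.21; W sinα = 74.3
Σc'Δl = 155.9 kN/m; ΣN' = 410.0 kN/m; ΣW sinα = 152.6 kN/m
Resisting = 155.9 + 410.0·tan27.1° = 155.9 + 209.8 = 365.7 kN/m
FS = 365.7 / 152.6 = 2.397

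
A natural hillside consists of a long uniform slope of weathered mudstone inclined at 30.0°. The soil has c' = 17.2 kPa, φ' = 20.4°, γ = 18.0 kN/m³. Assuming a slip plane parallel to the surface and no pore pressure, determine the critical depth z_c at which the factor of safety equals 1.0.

Setting FS = 1.00 in FS = [c' + γz cos²β tanφ'] / [γz sinβ cosβ] and solving for z:
z = c' / [γ cosβ (FS·sinβ − cosβ·tanφ')]
  = 17.2 / [18.0·cos30.0°·(1.00·sin30.0° − cos30.0°·tan20.4°)]
  = 17.2 / [18.0·0.8660·(1.00·0.5000 − 0.8660·0.3719)]
  = 17.2 / 2.7736 = 6.201 m

z_c = 6.20 m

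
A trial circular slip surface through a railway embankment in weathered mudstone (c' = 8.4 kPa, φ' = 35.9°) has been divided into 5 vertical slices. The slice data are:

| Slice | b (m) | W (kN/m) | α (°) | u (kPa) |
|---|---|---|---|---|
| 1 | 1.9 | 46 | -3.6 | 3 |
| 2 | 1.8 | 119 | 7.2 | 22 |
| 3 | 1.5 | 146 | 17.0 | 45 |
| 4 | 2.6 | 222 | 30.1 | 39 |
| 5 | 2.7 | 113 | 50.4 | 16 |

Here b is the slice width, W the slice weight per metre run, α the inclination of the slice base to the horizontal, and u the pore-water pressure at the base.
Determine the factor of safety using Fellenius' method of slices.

Ordinary method of slices: FS = Σ[c'·Δl_i + (W_i cosα_i − u_i·Δl_i)·tanφ'] / Σ W_i sinα_i, with Δl_i = b_i / cosα_i.
Slice 1: Δl = 1.9/cos(-3.6°) = 1.904 m; N'_1 = 46·cos(-3.6°) − 3·1.904 = 40.2; c'Δl = 15.99; W sinα = -2.9
Slice 2: Δl = 1.8/cos7.2° = 1.814 m; N'_2 = 119·cos7.2° − 22·1.814 = 78.1; c'Δl = 15.24; W sinα = 14.9
Slice 3: Δl = 1.5/cos17.0° = 1.569 m; N'_3 = 146·cos17.0° − 45·1.569 = 69.0; c'Δl = 13.18; W sinα = 42.7
Slice 4: Δl = 2.6/cos30.1° = 3.005 m; N'_4 = 222·cos30.1° − 39·3.005 = 74.9; c'Δl = 25.24; W sinα = 111.3
Slice 5: Δl = 2.7/cos50.4° = 4.236 m; N'_5 = 113·cos50.4° − 16·4.236 = 4.3; c'Δl = 35.58; W sinα = 87.1
Σc'Δl = 105.2 kN/m; ΣN' = 266.5 kN/m; ΣW sinα = 253.1 kN/m
Resisting = 105.2 + 266.5·tan35.9° = 105.2 + 192.9 = 298.1 kN/m
FS = 298.1 / 253.1 = 1.178

FS = 1.18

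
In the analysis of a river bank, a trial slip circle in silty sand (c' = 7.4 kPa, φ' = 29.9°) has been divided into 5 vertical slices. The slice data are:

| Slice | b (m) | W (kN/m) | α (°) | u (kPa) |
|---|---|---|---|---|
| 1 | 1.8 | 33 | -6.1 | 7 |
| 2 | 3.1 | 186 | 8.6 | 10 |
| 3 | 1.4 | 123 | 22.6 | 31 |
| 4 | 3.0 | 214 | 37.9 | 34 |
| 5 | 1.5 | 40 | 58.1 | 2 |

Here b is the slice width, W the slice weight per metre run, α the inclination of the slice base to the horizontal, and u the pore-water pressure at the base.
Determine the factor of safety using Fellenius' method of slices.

Ordinary method of slices: FS = Σ[c'·Δl_i + (W_i cosα_i − u_i·Δl_i)·tanφ'] / Σ W_i sinα_i, with Δl_i = b_i / cosα_i.
Slice 1: Δl = 1.8/cos(-6.1°) = 1.810 m; N'_1 = 33·cos(-6.1°) − 7·1.810 = 20.1; c'Δl = 13.40; W sinα = -3.5
Slice 2: Δl = 3.1/cos8.6° = 3.135 m; N'_2 = 186·cos8.6° − 10·3.135 = 152.6; c'Δl = 23.20; W sinα = 27.8
Slice 3: Δl = 1.4/cos22.6° = 1.516 m; N'_3 = 123·cos22.6° − 31·1.516 = 66.5; c'Δl = 11.22; W sinα = 47.3
Slice 4: Δl = 3.0/cos37.9° = 3.802 m; N'_4 = 214·cos37.9° − 34·3.802 = 39.6; c'Δl = 28.13; W sinα = 131.5
Slice 5: Δl = 1.5/cos58.1° = 2.839 m; N'_5 = 40·cos58.1° − 2·2.839 = 15.5; c'Δl = 21.01; W sinα = 34.0
Σc'Δl = 97.0 kN/m; ΣN' = 294.3 kN/m; ΣW sinα = 237.0 kN/m
Resisting = 97.0 + 294.3·tan29.9° = 97.0 + 169.2 = 266.2 kN/m
FS = 266.2 / 237.0 = 1.123

FS = 1.12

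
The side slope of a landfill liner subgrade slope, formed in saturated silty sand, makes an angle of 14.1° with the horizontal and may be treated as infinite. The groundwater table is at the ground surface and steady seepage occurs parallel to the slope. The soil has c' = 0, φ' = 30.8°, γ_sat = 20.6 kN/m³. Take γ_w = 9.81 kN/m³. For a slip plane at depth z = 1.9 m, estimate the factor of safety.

With seepage parallel to the slope and the water table at the surface, the effective normal stress on the slip plane uses the buoyant unit weight γ' = γ_sat − γ_w while the driving shear stress uses γ_sat:
FS = [c' + γ' z cos²β tanφ'] / [γ_sat z sinβ cosβ]
(For c' = 0 this reduces to FS = (γ'/γ_sat)·tanφ'/tanβ.)
γ' = 20.6 − 9.81 = 10.79 kN/m³
Numerator = 0.0 + 10.79·1.9·cos²14.1°·tan30.8° = 0.0 + 10.79·1.9·0.9407·0.5961 = 11.496 kPa
Denominator = 20.6·1.9·sin14.1°·cos14.1° = 20.6·1.9·0.2436·0.9699 = 9.248 kPa
FS = 11.496 / 9.248 = 1.243

FS = 1.24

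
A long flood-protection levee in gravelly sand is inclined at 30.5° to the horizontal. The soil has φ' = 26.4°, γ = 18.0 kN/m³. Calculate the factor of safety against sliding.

For a dry cohesionless infinite slope the factor of safety is FS = tanφ' / tanβ.
FS = tan26.4° / tan30.5° = 0.4964 / 0.5890 = 0.843

FS = 0.84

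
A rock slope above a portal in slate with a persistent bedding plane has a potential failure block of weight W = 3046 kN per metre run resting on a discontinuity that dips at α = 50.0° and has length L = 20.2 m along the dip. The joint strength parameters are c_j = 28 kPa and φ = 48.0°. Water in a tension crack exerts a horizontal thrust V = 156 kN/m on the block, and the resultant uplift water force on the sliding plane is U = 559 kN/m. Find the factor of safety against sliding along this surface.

Resolving the block weight along and normal to the plane and applying the Mohr–Coulomb strength on the joint:
N' = W cosα − U − V sinα = 3046·cos50.0° − 559 − 156·sin50.0° = 1279.4 kN/m
Driving force T = W sinα + V cosα = 3046·sin50.0° + 156·cos50.0° = 2433.6 kN/m
Resisting force R = c_j·L + N'·tanφ = 28·20.2 + 1279.4·tan48.0° = 565.6 + 1420.9 = 1986.5 kN/m
FS = R / T = 1986.5 / 2433.6 = 0.816

FS = 0.82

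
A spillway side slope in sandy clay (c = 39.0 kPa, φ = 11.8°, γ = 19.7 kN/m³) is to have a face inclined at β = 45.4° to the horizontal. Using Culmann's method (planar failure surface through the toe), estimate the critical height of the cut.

H_c = 33.03 m

Culmann's analysis gives the critical failure plane at α_cr = (β + φ)/2 = (45.4 + 11.8)/2 = 28.6°, and the critical height
H_c = (4c/γ) · sinβ cosφ / [1 − cos(β − φ)]
    = (4·39.0/19.7) · sin45.4°·cos11.8° / [1 − cos(33.6°)]
    = 7.919 · 0.7120·0.9789 / [1 − 0.8329]
    = 7.919 · 0.6970 / 0.1671
    = 33.03 m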